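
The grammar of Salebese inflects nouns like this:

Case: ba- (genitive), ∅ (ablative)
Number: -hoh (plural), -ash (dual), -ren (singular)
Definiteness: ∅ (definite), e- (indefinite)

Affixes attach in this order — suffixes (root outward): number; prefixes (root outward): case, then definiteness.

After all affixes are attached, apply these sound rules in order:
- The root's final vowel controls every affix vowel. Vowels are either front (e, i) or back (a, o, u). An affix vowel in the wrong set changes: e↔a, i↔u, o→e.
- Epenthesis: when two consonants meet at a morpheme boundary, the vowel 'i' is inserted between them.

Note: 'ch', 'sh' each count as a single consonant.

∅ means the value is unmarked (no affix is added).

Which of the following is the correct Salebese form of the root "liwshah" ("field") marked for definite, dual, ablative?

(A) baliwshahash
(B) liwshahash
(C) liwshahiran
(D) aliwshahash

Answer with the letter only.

Attach number dual -ash → liwshahash.
case = ablative: zero marking, form stays liwshahash.
definiteness = definite: zero marking, form stays liwshahash.
Vowel harmony: no change.
Epenthesis: no change.
So the correct form is liwshahash, option (B).
(A) baliwshahash is wrong: it uses genitive instead of ablative for case.
(C) liwshahiran is wrong: it uses singular instead of dual for number.
(D) aliwshahash is wrong: it uses indefinite instead of definite for definiteness.

B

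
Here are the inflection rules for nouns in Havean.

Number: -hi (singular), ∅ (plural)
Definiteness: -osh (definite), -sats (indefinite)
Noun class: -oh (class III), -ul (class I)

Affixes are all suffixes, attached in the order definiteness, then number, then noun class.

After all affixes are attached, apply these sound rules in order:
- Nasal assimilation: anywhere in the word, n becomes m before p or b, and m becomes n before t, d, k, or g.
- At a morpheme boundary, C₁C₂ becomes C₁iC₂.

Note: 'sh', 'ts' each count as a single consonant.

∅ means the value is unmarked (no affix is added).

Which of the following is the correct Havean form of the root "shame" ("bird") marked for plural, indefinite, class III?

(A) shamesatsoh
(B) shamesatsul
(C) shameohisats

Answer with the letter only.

A

Attach definiteness indefinite -sats → shamesats.
number = plural: zero marking, form stays shamesats.
Attach noun class class III -oh → shamesatsoh.
Nasal assimilation: no change.
Epenthesis: no change.
So the correct form is shamesatsoh, option (A).
(B) shamesatsul is wrong: it uses class I instead of class III for noun class.
(C) shameohisats is wrong: it has the affixes in the wrong order.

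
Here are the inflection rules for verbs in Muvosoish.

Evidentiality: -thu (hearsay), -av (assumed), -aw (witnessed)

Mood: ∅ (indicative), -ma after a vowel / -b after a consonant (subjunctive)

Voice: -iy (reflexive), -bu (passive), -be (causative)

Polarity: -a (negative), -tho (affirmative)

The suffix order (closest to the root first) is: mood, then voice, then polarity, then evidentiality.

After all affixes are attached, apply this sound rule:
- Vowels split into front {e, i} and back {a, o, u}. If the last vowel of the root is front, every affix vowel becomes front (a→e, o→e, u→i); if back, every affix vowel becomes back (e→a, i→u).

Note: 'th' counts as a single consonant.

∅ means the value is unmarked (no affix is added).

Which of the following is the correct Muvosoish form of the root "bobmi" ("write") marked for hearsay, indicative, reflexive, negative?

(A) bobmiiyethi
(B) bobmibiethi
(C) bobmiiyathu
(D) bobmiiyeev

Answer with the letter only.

A

mood = indicative: zero marking, form stays bobmi.
Attach voice reflexive -iy → bobmiiy.
Attach polarity negative -a → bobmiiya.
Attach evidentiality hearsay -thu → bobmiiyathu.
Apply vowel harmony: bobmiiyathu → bobmiiyethi.
So the correct form is bobmiiyethi, option (A).
(C) bobmiiyathu is wrong: it fails to apply the sound rule(s).
(B) bobmibiethi is wrong: it uses passive instead of reflexive for voice.
(D) bobmiiyeev is wrong: it uses assumed instead of hearsay for evidentiality.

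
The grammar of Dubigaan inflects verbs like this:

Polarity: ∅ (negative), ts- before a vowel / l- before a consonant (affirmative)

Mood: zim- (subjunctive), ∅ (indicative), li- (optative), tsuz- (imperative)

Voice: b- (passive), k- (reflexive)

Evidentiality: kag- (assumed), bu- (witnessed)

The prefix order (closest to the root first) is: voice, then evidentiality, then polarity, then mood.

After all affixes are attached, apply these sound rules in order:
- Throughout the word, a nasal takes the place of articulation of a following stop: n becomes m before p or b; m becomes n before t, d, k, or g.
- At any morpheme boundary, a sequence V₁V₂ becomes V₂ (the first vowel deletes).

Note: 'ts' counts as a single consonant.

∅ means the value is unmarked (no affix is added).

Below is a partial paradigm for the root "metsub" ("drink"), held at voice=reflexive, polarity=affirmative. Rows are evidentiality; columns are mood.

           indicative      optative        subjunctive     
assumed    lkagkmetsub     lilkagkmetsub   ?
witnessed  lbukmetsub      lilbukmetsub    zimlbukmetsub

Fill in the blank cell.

Attach voice reflexive k- → kmetsub.
Attach evidentiality assumed kag- → kagkmetsub.
Attach polarity affirmative l- (before consonant 'k') → lkagkmetsub.
Attach mood subjunctive zim- → zimlkagkmetsub.
Nasal assimilation: no change.
Vowel deletion: no change.

zimlkagkmetsub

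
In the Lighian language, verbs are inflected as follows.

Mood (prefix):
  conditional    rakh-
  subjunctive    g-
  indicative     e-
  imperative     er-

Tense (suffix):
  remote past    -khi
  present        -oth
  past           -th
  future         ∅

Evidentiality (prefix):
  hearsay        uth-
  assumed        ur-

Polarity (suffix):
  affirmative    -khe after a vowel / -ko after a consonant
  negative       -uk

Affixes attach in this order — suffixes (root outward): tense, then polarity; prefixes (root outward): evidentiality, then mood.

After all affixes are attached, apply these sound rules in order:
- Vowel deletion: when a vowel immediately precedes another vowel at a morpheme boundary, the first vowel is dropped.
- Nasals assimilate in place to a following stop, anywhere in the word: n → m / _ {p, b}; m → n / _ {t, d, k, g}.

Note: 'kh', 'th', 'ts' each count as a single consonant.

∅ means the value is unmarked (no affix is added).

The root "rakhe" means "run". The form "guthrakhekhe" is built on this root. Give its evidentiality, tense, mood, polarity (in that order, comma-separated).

Segment: g-uth-rakhe-khe.
evidentiality: uth- → hearsay.
tense: ∅ → future.
mood: g- → subjunctive.
polarity: -khe/ko → affirmative.

hearsay, future, subjunctive, affirmative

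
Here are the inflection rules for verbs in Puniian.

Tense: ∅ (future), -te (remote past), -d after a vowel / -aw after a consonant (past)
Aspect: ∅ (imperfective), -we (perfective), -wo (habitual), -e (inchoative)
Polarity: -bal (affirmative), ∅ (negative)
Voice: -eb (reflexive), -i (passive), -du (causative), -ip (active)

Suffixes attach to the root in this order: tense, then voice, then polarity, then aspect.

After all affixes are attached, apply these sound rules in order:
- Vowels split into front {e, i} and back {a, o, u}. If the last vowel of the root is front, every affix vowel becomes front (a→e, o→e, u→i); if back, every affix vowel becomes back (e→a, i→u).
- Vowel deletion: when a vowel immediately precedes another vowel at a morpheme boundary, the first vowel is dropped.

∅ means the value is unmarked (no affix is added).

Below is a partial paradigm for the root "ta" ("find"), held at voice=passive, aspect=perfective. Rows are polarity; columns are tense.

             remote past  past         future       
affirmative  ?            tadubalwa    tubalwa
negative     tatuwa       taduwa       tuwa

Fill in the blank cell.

tatubalwa

Attach tense remote past -te → tate.
Attach voice passive -i → tatei.
Attach polarity affirmative -bal → tateibal.
Attach aspect perfective -we → tateibalwe.
Apply vowel harmony: tateibalwe → tataubalwa.
Apply vowel deletion: tataubalwa → tatubalwa.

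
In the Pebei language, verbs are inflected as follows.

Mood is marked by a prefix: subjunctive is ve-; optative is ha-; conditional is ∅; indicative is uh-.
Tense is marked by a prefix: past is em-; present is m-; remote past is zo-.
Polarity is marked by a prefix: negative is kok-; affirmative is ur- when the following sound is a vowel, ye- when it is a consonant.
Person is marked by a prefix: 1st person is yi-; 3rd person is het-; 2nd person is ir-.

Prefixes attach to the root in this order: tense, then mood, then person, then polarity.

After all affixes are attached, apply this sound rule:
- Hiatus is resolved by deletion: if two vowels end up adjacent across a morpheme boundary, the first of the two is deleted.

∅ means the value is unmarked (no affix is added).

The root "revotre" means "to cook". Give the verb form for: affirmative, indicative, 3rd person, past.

yehetuhemrevotre

Attach tense past em- → emrevotre.
Attach mood indicative uh- → uhemrevotre.
Attach person 3rd person het- → hetuhemrevotre.
Attach polarity affirmative ye- (before consonant 'h') → yehetuhemrevotre.
Vowel deletion: no change.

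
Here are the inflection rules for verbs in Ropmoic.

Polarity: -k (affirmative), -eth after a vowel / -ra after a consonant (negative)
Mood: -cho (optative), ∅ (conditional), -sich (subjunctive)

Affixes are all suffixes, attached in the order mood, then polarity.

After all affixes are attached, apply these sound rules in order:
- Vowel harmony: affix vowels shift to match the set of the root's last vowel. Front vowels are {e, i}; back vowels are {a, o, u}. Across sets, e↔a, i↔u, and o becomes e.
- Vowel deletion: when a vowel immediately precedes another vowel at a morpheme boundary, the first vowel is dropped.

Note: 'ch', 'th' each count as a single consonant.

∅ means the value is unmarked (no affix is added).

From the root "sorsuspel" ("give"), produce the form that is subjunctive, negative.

sorsuspelsichre

Attach mood subjunctive -sich → sorsuspelsich.
Attach polarity negative -ra (after consonant 'ch') → sorsuspelsichra.
Apply vowel harmony: sorsuspelsichra → sorsuspelsichre.
Vowel deletion: no change.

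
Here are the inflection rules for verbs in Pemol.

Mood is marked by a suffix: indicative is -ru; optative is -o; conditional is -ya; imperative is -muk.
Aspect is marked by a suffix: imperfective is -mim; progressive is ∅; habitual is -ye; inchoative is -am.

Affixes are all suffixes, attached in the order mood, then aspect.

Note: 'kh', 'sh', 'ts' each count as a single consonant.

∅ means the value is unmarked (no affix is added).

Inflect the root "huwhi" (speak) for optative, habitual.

huwhioye

Attach mood optative -o → huwhio.
Attach aspect habitual -ye → huwhioye.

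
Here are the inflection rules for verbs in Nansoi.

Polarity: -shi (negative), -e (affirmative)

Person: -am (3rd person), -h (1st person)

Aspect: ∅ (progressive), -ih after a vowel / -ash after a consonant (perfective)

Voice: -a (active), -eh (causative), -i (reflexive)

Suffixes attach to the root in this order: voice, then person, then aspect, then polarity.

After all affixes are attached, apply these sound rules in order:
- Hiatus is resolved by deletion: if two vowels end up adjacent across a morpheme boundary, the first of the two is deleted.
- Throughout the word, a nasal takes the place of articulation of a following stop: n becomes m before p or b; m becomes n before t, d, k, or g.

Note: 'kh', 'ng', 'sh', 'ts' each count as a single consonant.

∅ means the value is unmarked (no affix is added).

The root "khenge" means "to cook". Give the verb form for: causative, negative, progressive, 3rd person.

Attach voice causative -eh → khengeeh.
Attach person 3rd person -am → khengeeham.
aspect = progressive: zero marking, form stays khengeeham.
Attach polarity negative -shi → khengeehamshi.
Apply vowel deletion: khengeehamshi → khengehamshi.
Nasal assimilation: no change.

khengehamshi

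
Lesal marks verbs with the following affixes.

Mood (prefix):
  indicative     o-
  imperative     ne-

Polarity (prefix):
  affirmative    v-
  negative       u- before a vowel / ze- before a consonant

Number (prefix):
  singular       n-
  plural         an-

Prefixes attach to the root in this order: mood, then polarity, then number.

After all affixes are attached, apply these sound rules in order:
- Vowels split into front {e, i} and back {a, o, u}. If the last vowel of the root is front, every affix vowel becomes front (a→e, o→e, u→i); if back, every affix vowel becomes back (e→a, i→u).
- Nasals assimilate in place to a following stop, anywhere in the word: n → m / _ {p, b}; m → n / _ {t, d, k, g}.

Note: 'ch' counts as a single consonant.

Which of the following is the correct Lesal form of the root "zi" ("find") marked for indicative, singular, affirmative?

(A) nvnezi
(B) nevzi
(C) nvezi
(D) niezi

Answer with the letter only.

Attach mood indicative o- → ozi.
Attach polarity affirmative v- → vozi.
Attach number singular n- → nvozi.
Apply vowel harmony: nvozi → nvezi.
Nasal assimilation: no change.
So the correct form is nvezi, option (C).
(D) niezi is wrong: it uses negative instead of affirmative for polarity.
(A) nvnezi is wrong: it uses imperative instead of indicative for mood.
(B) nevzi is wrong: it has the affixes in the wrong order.

C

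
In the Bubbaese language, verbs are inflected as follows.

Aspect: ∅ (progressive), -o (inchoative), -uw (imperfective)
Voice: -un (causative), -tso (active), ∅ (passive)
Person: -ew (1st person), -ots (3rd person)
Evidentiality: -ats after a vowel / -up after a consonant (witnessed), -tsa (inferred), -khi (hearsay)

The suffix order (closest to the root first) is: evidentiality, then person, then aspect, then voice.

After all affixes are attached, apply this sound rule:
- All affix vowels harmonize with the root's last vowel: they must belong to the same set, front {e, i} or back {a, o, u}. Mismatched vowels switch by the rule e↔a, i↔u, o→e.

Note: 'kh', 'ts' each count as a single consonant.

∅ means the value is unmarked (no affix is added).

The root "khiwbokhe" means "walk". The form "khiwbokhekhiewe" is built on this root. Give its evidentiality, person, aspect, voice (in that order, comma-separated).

Segment: khiwbokhe-khi-ew-o.
evidentiality: -khi → hearsay.
person: -ew → 1st person.
aspect: -o → inchoative.
voice: ∅ → passive.

hearsay, 1st person, inchoative, passive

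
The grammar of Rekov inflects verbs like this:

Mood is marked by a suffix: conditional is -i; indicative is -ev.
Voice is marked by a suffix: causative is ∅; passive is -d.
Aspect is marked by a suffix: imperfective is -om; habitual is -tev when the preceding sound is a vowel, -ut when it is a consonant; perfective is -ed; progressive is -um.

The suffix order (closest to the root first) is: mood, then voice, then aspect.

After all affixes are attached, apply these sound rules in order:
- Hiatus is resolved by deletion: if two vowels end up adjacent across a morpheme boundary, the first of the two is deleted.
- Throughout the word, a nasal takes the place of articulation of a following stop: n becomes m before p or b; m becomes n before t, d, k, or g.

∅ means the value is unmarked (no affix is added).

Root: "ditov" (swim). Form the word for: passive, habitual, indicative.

Attach mood indicative -ev → ditovev.
Attach voice passive -d → ditovevd.
Attach aspect habitual -ut (after consonant 'd') → ditovevdut.
Vowel deletion: no change.
Nasal assimilation: no change.

ditovevdut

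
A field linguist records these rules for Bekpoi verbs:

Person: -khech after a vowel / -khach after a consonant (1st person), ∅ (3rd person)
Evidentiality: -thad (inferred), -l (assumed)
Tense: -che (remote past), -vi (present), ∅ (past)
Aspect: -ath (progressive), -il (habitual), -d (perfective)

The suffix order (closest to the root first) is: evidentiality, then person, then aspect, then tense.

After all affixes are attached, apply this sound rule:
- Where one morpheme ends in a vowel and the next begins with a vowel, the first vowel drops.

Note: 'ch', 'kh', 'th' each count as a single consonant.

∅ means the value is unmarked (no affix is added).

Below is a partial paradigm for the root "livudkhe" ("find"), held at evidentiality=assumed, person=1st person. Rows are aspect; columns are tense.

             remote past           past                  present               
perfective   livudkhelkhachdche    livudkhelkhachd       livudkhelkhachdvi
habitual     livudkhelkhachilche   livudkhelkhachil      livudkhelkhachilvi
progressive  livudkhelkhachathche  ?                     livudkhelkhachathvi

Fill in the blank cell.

livudkhelkhachath

Attach evidentiality assumed -l → livudkhel.
Attach person 1st person -khach (after consonant 'l') → livudkhelkhach.
Attach aspect progressive -ath → livudkhelkhachath.
tense = past: zero marking, form stays livudkhelkhachath.
Vowel deletion: no change.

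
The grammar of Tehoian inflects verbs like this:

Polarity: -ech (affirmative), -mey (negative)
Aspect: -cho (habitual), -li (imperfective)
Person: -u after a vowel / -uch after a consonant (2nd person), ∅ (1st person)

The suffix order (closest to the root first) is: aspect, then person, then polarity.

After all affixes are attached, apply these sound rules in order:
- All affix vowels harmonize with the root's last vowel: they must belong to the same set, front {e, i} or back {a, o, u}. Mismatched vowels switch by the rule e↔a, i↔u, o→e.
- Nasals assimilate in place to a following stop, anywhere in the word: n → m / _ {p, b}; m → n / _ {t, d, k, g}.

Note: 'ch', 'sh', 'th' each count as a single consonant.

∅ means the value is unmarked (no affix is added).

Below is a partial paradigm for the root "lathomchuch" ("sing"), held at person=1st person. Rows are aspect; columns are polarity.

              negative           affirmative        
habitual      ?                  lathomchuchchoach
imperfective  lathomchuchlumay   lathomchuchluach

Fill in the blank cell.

lathomchuchchomay

Attach aspect habitual -cho → lathomchuchcho.
person = 1st person: zero marking, form stays lathomchuchcho.
Attach polarity negative -mey → lathomchuchchomey.
Apply vowel harmony: lathomchuchchomey → lathomchuchchomay.
Nasal assimilation: no change.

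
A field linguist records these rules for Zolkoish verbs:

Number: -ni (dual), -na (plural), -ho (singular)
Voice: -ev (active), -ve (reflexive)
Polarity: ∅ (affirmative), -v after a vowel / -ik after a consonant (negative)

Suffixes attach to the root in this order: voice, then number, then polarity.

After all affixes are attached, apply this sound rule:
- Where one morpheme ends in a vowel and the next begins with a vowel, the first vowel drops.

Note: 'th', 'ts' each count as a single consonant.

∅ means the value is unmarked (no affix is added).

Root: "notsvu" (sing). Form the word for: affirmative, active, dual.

Attach voice active -ev → notsvuev.
Attach number dual -ni → notsvuevni.
polarity = affirmative: zero marking, form stays notsvuevni.
Apply vowel deletion: notsvuevni → notsvevni.

notsvevni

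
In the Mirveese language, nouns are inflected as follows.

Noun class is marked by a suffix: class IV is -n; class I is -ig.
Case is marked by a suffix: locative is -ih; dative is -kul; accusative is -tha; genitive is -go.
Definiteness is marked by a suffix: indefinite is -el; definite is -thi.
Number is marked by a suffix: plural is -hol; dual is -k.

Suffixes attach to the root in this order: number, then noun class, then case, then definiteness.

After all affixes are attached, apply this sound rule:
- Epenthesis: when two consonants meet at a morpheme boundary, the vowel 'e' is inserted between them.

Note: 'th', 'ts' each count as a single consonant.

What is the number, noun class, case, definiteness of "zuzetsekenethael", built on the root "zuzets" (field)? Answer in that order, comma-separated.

dual, class IV, accusative, indefinite

Segment: zuzets-k-n-tha-el.
number: -k → dual.
noun class: -n → class IV.
case: -tha → accusative.
definiteness: -el → indefinite.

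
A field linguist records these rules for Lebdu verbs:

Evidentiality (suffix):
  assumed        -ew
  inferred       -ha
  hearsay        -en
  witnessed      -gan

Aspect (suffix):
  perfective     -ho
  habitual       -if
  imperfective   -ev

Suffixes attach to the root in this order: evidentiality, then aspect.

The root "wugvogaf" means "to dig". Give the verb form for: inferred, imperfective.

wugvogafhaev

Attach evidentiality inferred -ha → wugvogafha.
Attach aspect imperfective -ev → wugvogafhaev.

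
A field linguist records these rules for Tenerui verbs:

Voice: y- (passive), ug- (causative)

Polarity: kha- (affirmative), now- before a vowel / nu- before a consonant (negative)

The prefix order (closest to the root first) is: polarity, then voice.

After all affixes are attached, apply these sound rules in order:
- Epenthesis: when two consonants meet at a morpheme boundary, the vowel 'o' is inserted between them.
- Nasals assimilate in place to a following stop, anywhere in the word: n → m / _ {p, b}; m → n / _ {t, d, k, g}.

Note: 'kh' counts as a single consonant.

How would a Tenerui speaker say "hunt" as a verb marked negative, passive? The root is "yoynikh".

yonuyoynikh

Attach polarity negative nu- (before consonant 'y') → nuyoynikh.
Attach voice passive y- → ynuyoynikh.
Apply epenthesis: ynuyoynikh → yonuyoynikh.
Nasal assimilation: no change.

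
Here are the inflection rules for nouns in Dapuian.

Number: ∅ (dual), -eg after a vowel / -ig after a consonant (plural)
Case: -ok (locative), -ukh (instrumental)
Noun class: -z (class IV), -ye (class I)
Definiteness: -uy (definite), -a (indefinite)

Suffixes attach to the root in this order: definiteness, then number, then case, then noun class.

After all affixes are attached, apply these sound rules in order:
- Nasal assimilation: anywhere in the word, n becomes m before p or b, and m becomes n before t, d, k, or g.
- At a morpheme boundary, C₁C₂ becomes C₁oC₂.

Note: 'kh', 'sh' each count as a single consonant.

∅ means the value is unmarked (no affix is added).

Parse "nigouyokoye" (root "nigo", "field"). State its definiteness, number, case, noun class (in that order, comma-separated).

definite, dual, locative, class I

Segment: nigo-uy-ok-ye.
definiteness: -uy → definite.
number: ∅ → dual.
case: -ok → locative.
noun class: -ye → class I.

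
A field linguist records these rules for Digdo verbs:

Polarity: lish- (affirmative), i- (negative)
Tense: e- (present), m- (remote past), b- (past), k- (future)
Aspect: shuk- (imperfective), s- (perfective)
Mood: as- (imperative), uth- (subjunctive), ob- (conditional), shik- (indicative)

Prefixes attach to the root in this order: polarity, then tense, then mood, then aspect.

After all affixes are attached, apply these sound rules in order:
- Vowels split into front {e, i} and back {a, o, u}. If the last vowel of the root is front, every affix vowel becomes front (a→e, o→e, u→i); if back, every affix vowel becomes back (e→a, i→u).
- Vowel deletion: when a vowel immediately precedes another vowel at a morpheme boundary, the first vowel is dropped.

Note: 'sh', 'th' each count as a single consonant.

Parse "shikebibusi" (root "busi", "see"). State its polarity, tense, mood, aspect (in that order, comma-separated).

negative, present, conditional, imperfective

Segment: shuk-ob-e-i-busi.
polarity: i- → negative.
tense: e- → present.
mood: ob- → conditional.
aspect: shuk- → imperfective.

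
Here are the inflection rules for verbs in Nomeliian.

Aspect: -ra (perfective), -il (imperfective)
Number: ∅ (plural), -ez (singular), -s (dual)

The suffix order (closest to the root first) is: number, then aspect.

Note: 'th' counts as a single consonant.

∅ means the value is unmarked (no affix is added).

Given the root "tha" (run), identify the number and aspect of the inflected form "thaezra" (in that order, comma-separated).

Segment: tha-ez-ra.
number: -ez → singular.
aspect: -ra → perfective.

singular, perfective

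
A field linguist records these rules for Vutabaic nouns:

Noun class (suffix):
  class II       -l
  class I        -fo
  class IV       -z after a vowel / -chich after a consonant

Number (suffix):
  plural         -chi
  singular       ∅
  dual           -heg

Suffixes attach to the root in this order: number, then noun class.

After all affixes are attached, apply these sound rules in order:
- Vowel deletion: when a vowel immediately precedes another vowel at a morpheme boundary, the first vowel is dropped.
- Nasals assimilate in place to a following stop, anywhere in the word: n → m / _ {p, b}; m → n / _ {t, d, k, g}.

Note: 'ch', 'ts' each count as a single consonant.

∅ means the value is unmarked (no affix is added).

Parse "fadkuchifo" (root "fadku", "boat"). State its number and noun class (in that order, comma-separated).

Segment: fadku-chi-fo.
number: -chi → plural.
noun class: -fo → class I.

plural, class I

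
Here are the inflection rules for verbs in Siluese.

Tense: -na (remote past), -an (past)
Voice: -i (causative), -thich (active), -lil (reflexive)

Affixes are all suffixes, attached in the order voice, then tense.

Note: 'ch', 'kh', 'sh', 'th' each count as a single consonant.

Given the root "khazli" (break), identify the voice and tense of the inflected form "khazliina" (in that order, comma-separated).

Segment: khazli-i-na.
voice: -i → causative.
tense: -na → remote past.

causative, remote past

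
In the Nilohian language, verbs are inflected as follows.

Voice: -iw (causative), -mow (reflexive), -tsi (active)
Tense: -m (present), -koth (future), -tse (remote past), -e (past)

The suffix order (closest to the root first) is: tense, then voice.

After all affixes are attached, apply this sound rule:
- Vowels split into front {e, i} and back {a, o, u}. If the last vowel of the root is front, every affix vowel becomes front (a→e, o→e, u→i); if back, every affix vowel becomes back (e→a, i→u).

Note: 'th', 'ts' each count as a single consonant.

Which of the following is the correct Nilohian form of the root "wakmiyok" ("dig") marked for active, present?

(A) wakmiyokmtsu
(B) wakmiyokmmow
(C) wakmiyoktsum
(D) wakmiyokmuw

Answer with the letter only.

A

Attach tense present -m → wakmiyokm.
Attach voice active -tsi → wakmiyokmtsi.
Apply vowel harmony: wakmiyokmtsi → wakmiyokmtsu.
So the correct form is wakmiyokmtsu, option (A).
(B) wakmiyokmmow is wrong: it uses reflexive instead of active for voice.
(D) wakmiyokmuw is wrong: it uses causative instead of active for voice.
(C) wakmiyoktsum is wrong: it has the affixes in the wrong order.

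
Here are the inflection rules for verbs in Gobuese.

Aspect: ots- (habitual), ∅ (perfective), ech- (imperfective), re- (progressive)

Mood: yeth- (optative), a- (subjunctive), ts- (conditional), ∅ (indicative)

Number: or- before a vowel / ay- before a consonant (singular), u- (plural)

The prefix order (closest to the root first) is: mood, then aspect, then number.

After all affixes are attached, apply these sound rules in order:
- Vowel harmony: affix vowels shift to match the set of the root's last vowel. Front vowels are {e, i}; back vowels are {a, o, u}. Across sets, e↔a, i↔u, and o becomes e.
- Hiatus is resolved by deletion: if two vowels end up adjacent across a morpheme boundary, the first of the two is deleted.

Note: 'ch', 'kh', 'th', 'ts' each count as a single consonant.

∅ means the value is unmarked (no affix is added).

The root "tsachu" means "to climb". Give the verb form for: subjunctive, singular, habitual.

orotsatsachu

Attach mood subjunctive a- → atsachu.
Attach aspect habitual ots- → otsatsachu.
Attach number singular or- (before vowel 'o') → orotsatsachu.
Vowel harmony: no change.
Vowel deletion: no change.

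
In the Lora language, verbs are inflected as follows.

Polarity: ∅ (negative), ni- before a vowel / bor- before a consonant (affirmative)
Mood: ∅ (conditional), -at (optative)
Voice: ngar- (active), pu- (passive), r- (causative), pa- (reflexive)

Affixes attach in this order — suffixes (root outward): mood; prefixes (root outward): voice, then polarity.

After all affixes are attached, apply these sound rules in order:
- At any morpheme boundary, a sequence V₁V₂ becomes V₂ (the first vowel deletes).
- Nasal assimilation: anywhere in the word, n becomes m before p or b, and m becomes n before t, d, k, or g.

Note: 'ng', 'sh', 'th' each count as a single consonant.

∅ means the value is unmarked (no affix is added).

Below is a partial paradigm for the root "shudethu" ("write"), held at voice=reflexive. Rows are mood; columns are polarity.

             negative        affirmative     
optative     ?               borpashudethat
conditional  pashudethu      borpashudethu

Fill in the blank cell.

Attach voice reflexive pa- → pashudethu.
Attach mood optative -at → pashudethuat.
polarity = negative: zero marking, form stays pashudethuat.
Apply vowel deletion: pashudethuat → pashudethat.
Nasal assimilation: no change.

pashudethat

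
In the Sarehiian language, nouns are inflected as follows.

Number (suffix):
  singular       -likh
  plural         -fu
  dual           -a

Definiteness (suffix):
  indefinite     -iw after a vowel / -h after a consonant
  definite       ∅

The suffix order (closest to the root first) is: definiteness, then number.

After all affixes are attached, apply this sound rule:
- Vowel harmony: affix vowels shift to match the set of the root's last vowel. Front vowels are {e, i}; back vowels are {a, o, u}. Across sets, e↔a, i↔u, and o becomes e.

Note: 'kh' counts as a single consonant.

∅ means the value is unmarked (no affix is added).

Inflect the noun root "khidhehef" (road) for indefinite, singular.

khidhehefhlikh

Attach definiteness indefinite -h (after consonant 'f') → khidhehefh.
Attach number singular -likh → khidhehefhlikh.
Vowel harmony: no change.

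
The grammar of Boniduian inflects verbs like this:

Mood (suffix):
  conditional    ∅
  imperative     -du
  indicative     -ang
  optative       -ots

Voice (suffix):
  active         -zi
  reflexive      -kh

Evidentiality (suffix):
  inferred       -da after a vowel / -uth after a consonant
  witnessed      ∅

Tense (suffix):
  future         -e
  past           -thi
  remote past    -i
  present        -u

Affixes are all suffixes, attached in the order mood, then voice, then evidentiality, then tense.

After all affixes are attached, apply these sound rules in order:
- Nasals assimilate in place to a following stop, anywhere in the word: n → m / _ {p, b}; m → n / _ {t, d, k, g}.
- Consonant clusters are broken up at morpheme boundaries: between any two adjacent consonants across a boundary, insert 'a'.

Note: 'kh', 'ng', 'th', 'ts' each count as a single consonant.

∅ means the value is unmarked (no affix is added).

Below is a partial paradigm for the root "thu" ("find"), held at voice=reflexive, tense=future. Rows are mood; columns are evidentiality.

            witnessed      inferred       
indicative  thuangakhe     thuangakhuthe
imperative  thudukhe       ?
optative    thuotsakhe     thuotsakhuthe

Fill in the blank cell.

thudukhuthe

Attach mood imperative -du → thudu.
Attach voice reflexive -kh → thudukh.
Attach evidentiality inferred -uth (after consonant 'kh') → thudukhuth.
Attach tense future -e → thudukhuthe.
Nasal assimilation: no change.
Epenthesis: no change.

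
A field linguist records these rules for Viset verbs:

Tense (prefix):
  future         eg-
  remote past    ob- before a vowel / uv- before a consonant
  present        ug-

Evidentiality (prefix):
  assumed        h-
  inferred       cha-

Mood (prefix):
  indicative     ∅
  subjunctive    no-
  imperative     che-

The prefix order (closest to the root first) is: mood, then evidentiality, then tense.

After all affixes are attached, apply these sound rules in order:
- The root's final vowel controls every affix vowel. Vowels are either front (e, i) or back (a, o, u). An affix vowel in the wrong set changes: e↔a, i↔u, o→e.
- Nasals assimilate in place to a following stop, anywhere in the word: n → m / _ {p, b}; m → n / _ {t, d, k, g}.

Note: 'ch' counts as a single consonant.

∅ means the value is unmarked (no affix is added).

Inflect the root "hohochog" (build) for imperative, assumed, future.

aghchahohochog

Attach mood imperative che- → chehohochog.
Attach evidentiality assumed h- → hchehohochog.
Attach tense future eg- → eghchehohochog.
Apply vowel harmony: eghchehohochog → aghchahohochog.
Nasal assimilation: no change.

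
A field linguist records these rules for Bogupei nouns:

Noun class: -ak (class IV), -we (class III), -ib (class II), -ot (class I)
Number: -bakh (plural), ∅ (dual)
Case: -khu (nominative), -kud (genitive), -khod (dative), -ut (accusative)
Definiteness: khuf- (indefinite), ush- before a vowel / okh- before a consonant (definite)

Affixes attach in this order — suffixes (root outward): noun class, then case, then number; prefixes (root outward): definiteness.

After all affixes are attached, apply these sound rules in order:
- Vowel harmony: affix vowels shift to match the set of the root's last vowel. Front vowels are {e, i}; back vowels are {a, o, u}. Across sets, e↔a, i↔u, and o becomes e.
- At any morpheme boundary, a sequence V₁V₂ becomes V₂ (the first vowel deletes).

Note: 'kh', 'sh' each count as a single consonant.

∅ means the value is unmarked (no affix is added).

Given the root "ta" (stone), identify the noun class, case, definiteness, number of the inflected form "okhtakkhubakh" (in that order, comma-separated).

class IV, nominative, definite, plural

Segment: okh-ta-ak-khu-bakh.
noun class: -ak → class IV.
case: -khu → nominative.
definiteness: ush/okh- → definite.
number: -bakh → plural.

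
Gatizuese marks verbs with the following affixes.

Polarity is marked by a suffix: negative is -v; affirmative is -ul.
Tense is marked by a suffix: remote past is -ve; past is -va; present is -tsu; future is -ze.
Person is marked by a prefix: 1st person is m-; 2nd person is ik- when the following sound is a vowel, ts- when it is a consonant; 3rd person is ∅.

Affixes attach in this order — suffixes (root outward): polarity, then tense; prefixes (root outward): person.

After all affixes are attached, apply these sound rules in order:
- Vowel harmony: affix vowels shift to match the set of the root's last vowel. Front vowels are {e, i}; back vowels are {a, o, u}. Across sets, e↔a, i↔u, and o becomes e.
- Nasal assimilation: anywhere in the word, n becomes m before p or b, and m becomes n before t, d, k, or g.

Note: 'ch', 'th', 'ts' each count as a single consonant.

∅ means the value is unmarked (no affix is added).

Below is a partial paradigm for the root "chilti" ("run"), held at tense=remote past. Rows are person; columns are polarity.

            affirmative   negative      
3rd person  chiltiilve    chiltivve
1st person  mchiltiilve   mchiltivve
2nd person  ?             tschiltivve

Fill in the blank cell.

tschiltiilve

Attach polarity affirmative -ul → chiltiul.
Attach tense remote past -ve → chiltiulve.
Attach person 2nd person ts- (before consonant 'ch') → tschiltiulve.
Apply vowel harmony: tschiltiulve → tschiltiilve.
Nasal assimilation: no change.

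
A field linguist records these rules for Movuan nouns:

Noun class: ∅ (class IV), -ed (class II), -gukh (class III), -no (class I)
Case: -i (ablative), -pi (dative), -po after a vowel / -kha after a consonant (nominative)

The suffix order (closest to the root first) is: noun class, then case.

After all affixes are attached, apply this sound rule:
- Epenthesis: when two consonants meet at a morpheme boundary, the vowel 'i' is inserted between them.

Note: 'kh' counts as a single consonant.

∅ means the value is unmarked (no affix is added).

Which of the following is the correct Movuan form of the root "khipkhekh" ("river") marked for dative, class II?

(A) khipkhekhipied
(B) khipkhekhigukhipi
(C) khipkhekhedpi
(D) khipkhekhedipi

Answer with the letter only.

Attach noun class class II -ed → khipkhekhed.
Attach case dative -pi → khipkhekhedpi.
Apply epenthesis: khipkhekhedpi → khipkhekhedipi.
So the correct form is khipkhekhedipi, option (D).
(B) khipkhekhigukhipi is wrong: it uses class III instead of class II for noun class.
(C) khipkhekhedpi is wrong: it fails to apply the sound rule(s).
(A) khipkhekhipied is wrong: it has the affixes in the wrong order.

D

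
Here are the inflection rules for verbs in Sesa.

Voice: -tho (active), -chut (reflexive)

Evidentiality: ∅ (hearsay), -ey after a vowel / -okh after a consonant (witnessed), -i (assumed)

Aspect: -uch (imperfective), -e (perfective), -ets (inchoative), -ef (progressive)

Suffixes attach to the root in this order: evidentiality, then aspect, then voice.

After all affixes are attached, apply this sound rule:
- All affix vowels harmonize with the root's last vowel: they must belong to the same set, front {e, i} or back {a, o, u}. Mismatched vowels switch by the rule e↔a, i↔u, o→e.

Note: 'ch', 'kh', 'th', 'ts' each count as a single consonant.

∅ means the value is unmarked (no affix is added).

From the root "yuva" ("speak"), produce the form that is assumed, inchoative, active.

Attach evidentiality assumed -i → yuvai.
Attach aspect inchoative -ets → yuvaiets.
Attach voice active -tho → yuvaietstho.
Apply vowel harmony: yuvaietstho → yuvauatstho.

yuvauatstho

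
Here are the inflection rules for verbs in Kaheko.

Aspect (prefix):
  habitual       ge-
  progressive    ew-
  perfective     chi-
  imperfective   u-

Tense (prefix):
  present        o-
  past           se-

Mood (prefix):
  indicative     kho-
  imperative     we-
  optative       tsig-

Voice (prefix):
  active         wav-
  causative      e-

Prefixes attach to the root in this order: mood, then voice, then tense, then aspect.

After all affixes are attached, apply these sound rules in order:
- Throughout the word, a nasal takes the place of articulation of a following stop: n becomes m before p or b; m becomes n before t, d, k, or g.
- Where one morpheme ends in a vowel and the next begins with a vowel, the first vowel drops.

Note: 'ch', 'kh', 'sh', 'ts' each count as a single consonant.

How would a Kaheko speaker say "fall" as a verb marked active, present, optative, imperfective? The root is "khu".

owavtsigkhu

Attach mood optative tsig- → tsigkhu.
Attach voice active wav- → wavtsigkhu.
Attach tense present o- → owavtsigkhu.
Attach aspect imperfective u- → uowavtsigkhu.
Nasal assimilation: no change.
Apply vowel deletion: uowavtsigkhu → owavtsigkhu.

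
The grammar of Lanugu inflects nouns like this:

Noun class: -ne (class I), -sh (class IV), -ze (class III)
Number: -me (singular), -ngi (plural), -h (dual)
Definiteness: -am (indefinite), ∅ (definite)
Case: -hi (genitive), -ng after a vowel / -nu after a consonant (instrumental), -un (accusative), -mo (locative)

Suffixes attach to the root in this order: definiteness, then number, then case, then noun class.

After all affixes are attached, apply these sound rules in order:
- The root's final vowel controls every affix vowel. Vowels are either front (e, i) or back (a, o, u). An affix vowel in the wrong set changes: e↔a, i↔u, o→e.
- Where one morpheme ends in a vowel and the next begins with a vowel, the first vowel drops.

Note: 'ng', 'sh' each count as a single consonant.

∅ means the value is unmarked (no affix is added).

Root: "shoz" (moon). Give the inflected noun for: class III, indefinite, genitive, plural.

shozamnguhuza

Attach definiteness indefinite -am → shozam.
Attach number plural -ngi → shozamngi.
Attach case genitive -hi → shozamngihi.
Attach noun class class III -ze → shozamngihize.
Apply vowel harmony: shozamngihize → shozamnguhuza.
Vowel deletion: no change.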